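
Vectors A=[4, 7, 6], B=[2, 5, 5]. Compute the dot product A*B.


Dot product = sum of element-wise products
A[0]*B[0] = 4*2 = 8
A[1]*B[1] = 7*5 = 35
A[2]*B[2] = 6*5 = 30
Sum = 8 + 35 + 30 = 73

73


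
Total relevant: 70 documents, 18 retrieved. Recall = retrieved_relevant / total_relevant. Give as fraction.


Recall = retrieved_relevant / total_relevant
= 18 / 70
= 18 / (18 + 52)
= 9/35

9/35


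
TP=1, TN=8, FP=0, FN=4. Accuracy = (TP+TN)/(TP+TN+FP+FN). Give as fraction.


Accuracy = (TP + TN) / (TP + TN + FP + FN)
TP + TN = 1 + 8 = 9
Total = 1 + 8 + 0 + 4 = 13
Accuracy = 9 / 13 = 9/13

9/13


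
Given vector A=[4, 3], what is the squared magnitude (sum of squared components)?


|A|^2 = sum of squared components
A[0]^2 = 4^2 = 16
A[1]^2 = 3^2 = 9
Sum = 16 + 9 = 25

25


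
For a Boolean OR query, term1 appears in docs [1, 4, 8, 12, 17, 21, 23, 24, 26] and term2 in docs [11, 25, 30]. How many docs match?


Boolean OR: find union of posting lists
term1 docs: [1, 4, 8, 12, 17, 21, 23, 24, 26]
term2 docs: [11, 25, 30]
Union: [1, 4, 8, 11, 12, 17, 21, 23, 24, 25, 26, 30]
|union| = 12

12


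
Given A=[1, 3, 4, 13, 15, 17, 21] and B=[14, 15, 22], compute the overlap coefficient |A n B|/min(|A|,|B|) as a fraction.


A intersect B = [15]
|A intersect B| = 1
min(|A|, |B|) = min(7, 3) = 3
Overlap = 1 / 3 = 1/3

1/3


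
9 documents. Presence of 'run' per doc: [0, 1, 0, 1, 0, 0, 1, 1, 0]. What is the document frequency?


Checking each document for 'run':
Doc 1: absent
Doc 2: present
Doc 3: absent
Doc 4: present
Doc 5: absent
Doc 6: absent
Doc 7: present
Doc 8: present
Doc 9: absent
df = sum of presences = 0 + 1 + 0 + 1 + 0 + 0 + 1 + 1 + 0 = 4

4


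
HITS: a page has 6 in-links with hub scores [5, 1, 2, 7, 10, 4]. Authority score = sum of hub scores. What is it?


Authority = sum of hub scores of in-linkers
In-link 1: hub score = 5
In-link 2: hub score = 1
In-link 3: hub score = 2
In-link 4: hub score = 7
In-link 5: hub score = 10
In-link 6: hub score = 4
Authority = 5 + 1 + 2 + 7 + 10 + 4 = 29

29


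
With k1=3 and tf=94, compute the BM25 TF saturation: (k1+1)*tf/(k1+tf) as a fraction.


BM25 TF component = (k1+1)*tf / (k1+tf)
k1 = 3, tf = 94
Numerator = (3+1)*94 = 376
Denominator = 3 + 94 = 97
= 376/97 = 376/97

376/97


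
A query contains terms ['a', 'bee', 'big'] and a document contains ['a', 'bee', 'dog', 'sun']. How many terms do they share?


Query terms: ['a', 'bee', 'big']
Document terms: ['a', 'bee', 'dog', 'sun']
Common terms: ['a', 'bee']
Overlap count = 2

2


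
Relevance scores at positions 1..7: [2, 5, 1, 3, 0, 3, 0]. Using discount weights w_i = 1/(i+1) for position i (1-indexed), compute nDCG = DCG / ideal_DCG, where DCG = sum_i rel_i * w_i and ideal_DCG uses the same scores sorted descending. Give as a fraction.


Position discount weights w_i = 1/(i+1) for i=1..7:
Weights = [1/2, 1/3, 1/4, 1/5, 1/6, 1/7, 1/8]
Actual relevance: [2, 5, 1, 3, 0, 3, 0]
DCG = 2/2 + 5/3 + 1/4 + 3/5 + 0/6 + 3/7 + 0/8 = 1657/420
Ideal relevance (sorted desc): [5, 3, 3, 2, 1, 0, 0]
Ideal DCG = 5/2 + 3/3 + 3/4 + 2/5 + 1/6 + 0/7 + 0/8 = 289/60
nDCG = DCG / ideal_DCG = 1657/420 / 289/60 = 1657/2023

1657/2023


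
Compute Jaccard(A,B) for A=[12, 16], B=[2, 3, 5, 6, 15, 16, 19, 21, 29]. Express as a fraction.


A intersect B = [16]
|A intersect B| = 1
A union B = [2, 3, 5, 6, 12, 15, 16, 19, 21, 29]
|A union B| = 10
Jaccard = 1/10 = 1/10

1/10


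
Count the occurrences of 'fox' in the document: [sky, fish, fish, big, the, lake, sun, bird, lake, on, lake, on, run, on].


Document has 14 words
Scanning for 'fox':
Term not found in document
Count = 0

0


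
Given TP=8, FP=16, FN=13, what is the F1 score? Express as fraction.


F1 = 2 * P * R / (P + R)
P = TP/(TP+FP) = 8/24 = 1/3
R = TP/(TP+FN) = 8/21 = 8/21
2 * P * R = 2 * 1/3 * 8/21 = 16/63
P + R = 1/3 + 8/21 = 5/7
F1 = 16/63 / 5/7 = 16/45

16/45


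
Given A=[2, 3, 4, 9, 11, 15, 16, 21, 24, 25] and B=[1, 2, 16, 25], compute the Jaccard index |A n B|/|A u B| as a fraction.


A intersect B = [2, 16, 25]
|A intersect B| = 3
A union B = [1, 2, 3, 4, 9, 11, 15, 16, 21, 24, 25]
|A union B| = 11
Jaccard = 3/11 = 3/11

3/11


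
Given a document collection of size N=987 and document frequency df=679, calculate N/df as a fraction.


IDF ratio = N / df
= 987 / 679
= 141/97

141/97


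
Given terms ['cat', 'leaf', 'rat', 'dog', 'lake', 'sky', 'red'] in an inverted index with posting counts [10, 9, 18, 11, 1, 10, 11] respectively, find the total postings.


Summing posting list sizes:
'cat': 10 postings
'leaf': 9 postings
'rat': 18 postings
'dog': 11 postings
'lake': 1 postings
'sky': 10 postings
'red': 11 postings
Total = 10 + 9 + 18 + 11 + 1 + 10 + 11 = 70

70


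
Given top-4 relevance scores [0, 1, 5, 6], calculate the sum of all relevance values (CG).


Cumulative Gain = sum of relevance scores
Position 1: rel=0, running sum=0
Position 2: rel=1, running sum=1
Position 3: rel=5, running sum=6
Position 4: rel=6, running sum=12
CG = 12

12


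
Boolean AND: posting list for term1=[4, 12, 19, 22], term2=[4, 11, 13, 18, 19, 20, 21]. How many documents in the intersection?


Boolean AND: find intersection of posting lists
term1 docs: [4, 12, 19, 22]
term2 docs: [4, 11, 13, 18, 19, 20, 21]
Intersection: [4, 19]
|intersection| = 2

2


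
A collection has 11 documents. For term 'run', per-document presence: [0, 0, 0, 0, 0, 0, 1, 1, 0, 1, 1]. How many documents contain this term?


Checking each document for 'run':
Doc 1: absent
Doc 2: absent
Doc 3: absent
Doc 4: absent
Doc 5: absent
Doc 6: absent
Doc 7: present
Doc 8: present
Doc 9: absent
Doc 10: present
Doc 11: present
df = sum of presences = 0 + 0 + 0 + 0 + 0 + 0 + 1 + 1 + 0 + 1 + 1 = 4

4


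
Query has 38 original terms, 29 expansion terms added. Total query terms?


Original terms: 38
Expansion terms: 29
Total = 38 + 29 = 67

67


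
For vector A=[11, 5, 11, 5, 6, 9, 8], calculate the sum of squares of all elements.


|A|^2 = sum of squared components
A[0]^2 = 11^2 = 121
A[1]^2 = 5^2 = 25
A[2]^2 = 11^2 = 121
A[3]^2 = 5^2 = 25
A[4]^2 = 6^2 = 36
A[5]^2 = 9^2 = 81
A[6]^2 = 8^2 = 64
Sum = 121 + 25 + 121 + 25 + 36 + 81 + 64 = 473

473


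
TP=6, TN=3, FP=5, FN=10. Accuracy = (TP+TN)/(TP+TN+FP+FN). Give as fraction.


Accuracy = (TP + TN) / (TP + TN + FP + FN)
TP + TN = 6 + 3 = 9
Total = 6 + 3 + 5 + 10 = 24
Accuracy = 9 / 24 = 3/8

3/8


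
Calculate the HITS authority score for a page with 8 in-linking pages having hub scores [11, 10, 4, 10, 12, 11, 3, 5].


Authority = sum of hub scores of in-linkers
In-link 1: hub score = 11
In-link 2: hub score = 10
In-link 3: hub score = 4
In-link 4: hub score = 10
In-link 5: hub score = 12
In-link 6: hub score = 11
In-link 7: hub score = 3
In-link 8: hub score = 5
Authority = 11 + 10 + 4 + 10 + 12 + 11 + 3 + 5 = 66

66


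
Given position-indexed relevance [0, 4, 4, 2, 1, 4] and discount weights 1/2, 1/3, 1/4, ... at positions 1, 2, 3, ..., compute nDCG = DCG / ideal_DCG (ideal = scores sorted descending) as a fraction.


Position discount weights w_i = 1/(i+1) for i=1..6:
Weights = [1/2, 1/3, 1/4, 1/5, 1/6, 1/7]
Actual relevance: [0, 4, 4, 2, 1, 4]
DCG = 0/2 + 4/3 + 4/4 + 2/5 + 1/6 + 4/7 = 243/70
Ideal relevance (sorted desc): [4, 4, 4, 2, 1, 0]
Ideal DCG = 4/2 + 4/3 + 4/4 + 2/5 + 1/6 + 0/7 = 49/10
nDCG = DCG / ideal_DCG = 243/70 / 49/10 = 243/343

243/343


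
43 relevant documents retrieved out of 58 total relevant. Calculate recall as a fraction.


Recall = retrieved_relevant / total_relevant
= 43 / 58
= 43 / (43 + 15)
= 43/58

43/58


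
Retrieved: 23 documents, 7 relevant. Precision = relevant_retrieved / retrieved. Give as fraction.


Precision = relevant_retrieved / total_retrieved
= 7 / 23
= 7 / (7 + 16)
= 7/23

7/23


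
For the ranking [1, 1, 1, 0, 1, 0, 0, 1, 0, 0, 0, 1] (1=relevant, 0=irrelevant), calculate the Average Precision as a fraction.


Computing P@k for each relevant position:
Position 1: relevant, P@1 = 1/1 = 1
Position 2: relevant, P@2 = 2/2 = 1
Position 3: relevant, P@3 = 3/3 = 1
Position 4: not relevant
Position 5: relevant, P@5 = 4/5 = 4/5
Position 6: not relevant
Position 7: not relevant
Position 8: relevant, P@8 = 5/8 = 5/8
Position 9: not relevant
Position 10: not relevant
Position 11: not relevant
Position 12: relevant, P@12 = 6/12 = 1/2
Sum of P@k = 1 + 1 + 1 + 4/5 + 5/8 + 1/2 = 197/40
AP = 197/40 / 6 = 197/240

197/240


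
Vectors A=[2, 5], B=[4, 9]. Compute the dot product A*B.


Dot product = sum of element-wise products
A[0]*B[0] = 2*4 = 8
A[1]*B[1] = 5*9 = 45
Sum = 8 + 45 = 53

53


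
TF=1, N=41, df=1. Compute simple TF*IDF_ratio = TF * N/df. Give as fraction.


TF * (N/df)
= 1 * (41/1)
= 1 * 41
= 41

41


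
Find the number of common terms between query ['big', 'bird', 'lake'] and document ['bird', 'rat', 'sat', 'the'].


Query terms: ['big', 'bird', 'lake']
Document terms: ['bird', 'rat', 'sat', 'the']
Common terms: ['bird']
Overlap count = 1

1


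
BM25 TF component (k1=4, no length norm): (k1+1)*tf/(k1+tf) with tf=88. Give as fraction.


BM25 TF component = (k1+1)*tf / (k1+tf)
k1 = 4, tf = 88
Numerator = (4+1)*88 = 440
Denominator = 4 + 88 = 92
= 440/92 = 110/23

110/23


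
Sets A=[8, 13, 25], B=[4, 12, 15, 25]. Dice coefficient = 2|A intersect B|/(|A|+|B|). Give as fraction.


A intersect B = [25]
|A intersect B| = 1
|A| = 3, |B| = 4
Dice = 2*1 / (3+4)
= 2 / 7 = 2/7

2/7


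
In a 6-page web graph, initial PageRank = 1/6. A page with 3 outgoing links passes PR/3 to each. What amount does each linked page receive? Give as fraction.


Initial PR = 1/6 = 1/6
Outlinks = 3
Contribution per link = PR / outlinks
= 1/6 / 3
= 1/18

1/18


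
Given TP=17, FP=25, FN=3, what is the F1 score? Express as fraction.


F1 = 2 * P * R / (P + R)
P = TP/(TP+FP) = 17/42 = 17/42
R = TP/(TP+FN) = 17/20 = 17/20
2 * P * R = 2 * 17/42 * 17/20 = 289/420
P + R = 17/42 + 17/20 = 527/420
F1 = 289/420 / 527/420 = 17/31

17/31


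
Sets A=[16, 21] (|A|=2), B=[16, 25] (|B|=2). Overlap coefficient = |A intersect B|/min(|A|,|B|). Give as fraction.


A intersect B = [16]
|A intersect B| = 1
min(|A|, |B|) = min(2, 2) = 2
Overlap = 1 / 2 = 1/2

1/2


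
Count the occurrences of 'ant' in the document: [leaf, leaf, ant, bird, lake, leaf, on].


Document has 7 words
Scanning for 'ant':
Found at positions: [2]
Count = 1

1


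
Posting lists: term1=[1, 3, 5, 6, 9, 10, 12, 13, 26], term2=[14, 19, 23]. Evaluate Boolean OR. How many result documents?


Boolean OR: find union of posting lists
term1 docs: [1, 3, 5, 6, 9, 10, 12, 13, 26]
term2 docs: [14, 19, 23]
Union: [1, 3, 5, 6, 9, 10, 12, 13, 14, 19, 23, 26]
|union| = 12

12


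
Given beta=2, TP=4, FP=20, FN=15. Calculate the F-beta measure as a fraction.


P = TP/(TP+FP) = 4/24 = 1/6
R = TP/(TP+FN) = 4/19 = 4/19
beta^2 = 2^2 = 4
(1 + beta^2) = 5
Numerator = (1+beta^2)*P*R = 10/57
Denominator = beta^2*P + R = 2/3 + 4/19 = 50/57
F_beta = 1/5

1/5


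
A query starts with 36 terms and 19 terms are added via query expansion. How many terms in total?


Original terms: 36
Expansion terms: 19
Total = 36 + 19 = 55

55


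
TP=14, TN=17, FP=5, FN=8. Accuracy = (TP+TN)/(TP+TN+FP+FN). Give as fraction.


Accuracy = (TP + TN) / (TP + TN + FP + FN)
TP + TN = 14 + 17 = 31
Total = 14 + 17 + 5 + 8 = 44
Accuracy = 31 / 44 = 31/44

31/44


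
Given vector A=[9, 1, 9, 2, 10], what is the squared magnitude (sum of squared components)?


|A|^2 = sum of squared components
A[0]^2 = 9^2 = 81
A[1]^2 = 1^2 = 1
A[2]^2 = 9^2 = 81
A[3]^2 = 2^2 = 4
A[4]^2 = 10^2 = 100
Sum = 81 + 1 + 81 + 4 + 100 = 267

267


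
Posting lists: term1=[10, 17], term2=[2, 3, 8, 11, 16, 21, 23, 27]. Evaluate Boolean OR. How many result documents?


Boolean OR: find union of posting lists
term1 docs: [10, 17]
term2 docs: [2, 3, 8, 11, 16, 21, 23, 27]
Union: [2, 3, 8, 10, 11, 16, 17, 21, 23, 27]
|union| = 10

10


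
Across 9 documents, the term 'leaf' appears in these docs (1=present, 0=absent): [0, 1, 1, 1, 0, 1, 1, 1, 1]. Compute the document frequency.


Checking each document for 'leaf':
Doc 1: absent
Doc 2: present
Doc 3: present
Doc 4: present
Doc 5: absent
Doc 6: present
Doc 7: present
Doc 8: present
Doc 9: present
df = sum of presences = 0 + 1 + 1 + 1 + 0 + 1 + 1 + 1 + 1 = 7

7


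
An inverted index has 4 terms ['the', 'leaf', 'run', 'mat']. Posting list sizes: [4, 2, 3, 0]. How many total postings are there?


Summing posting list sizes:
'the': 4 postings
'leaf': 2 postings
'run': 3 postings
'mat': 0 postings
Total = 4 + 2 + 3 + 0 = 9

9


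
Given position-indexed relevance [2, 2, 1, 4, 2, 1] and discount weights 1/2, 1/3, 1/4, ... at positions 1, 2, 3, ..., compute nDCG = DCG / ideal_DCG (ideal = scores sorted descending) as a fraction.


Position discount weights w_i = 1/(i+1) for i=1..6:
Weights = [1/2, 1/3, 1/4, 1/5, 1/6, 1/7]
Actual relevance: [2, 2, 1, 4, 2, 1]
DCG = 2/2 + 2/3 + 1/4 + 4/5 + 2/6 + 1/7 = 447/140
Ideal relevance (sorted desc): [4, 2, 2, 2, 1, 1]
Ideal DCG = 4/2 + 2/3 + 2/4 + 2/5 + 1/6 + 1/7 = 407/105
nDCG = DCG / ideal_DCG = 447/140 / 407/105 = 1341/1628

1341/1628


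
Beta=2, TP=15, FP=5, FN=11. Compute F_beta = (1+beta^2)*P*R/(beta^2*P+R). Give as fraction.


P = TP/(TP+FP) = 15/20 = 3/4
R = TP/(TP+FN) = 15/26 = 15/26
beta^2 = 2^2 = 4
(1 + beta^2) = 5
Numerator = (1+beta^2)*P*R = 225/104
Denominator = beta^2*P + R = 3 + 15/26 = 93/26
F_beta = 75/124

75/124


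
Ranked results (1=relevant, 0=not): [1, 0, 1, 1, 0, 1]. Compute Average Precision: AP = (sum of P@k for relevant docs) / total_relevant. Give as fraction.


Computing P@k for each relevant position:
Position 1: relevant, P@1 = 1/1 = 1
Position 2: not relevant
Position 3: relevant, P@3 = 2/3 = 2/3
Position 4: relevant, P@4 = 3/4 = 3/4
Position 5: not relevant
Position 6: relevant, P@6 = 4/6 = 2/3
Sum of P@k = 1 + 2/3 + 3/4 + 2/3 = 37/12
AP = 37/12 / 4 = 37/48

37/48


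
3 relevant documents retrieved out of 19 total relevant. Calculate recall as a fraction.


Recall = retrieved_relevant / total_relevant
= 3 / 19
= 3 / (3 + 16)
= 3/19

3/19


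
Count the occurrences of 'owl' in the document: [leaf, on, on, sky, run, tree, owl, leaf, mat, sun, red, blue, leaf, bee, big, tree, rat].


Document has 17 words
Scanning for 'owl':
Found at positions: [6]
Count = 1

1


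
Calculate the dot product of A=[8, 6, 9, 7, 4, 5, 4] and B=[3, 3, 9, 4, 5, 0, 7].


Dot product = sum of element-wise products
A[0]*B[0] = 8*3 = 24
A[1]*B[1] = 6*3 = 18
A[2]*B[2] = 9*9 = 81
A[3]*B[3] = 7*4 = 28
A[4]*B[4] = 4*5 = 20
A[5]*B[5] = 5*0 = 0
A[6]*B[6] = 4*7 = 28
Sum = 24 + 18 + 81 + 28 + 20 + 0 + 28 = 199

199


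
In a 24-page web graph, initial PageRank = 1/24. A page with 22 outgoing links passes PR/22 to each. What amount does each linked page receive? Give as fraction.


Initial PR = 1/24 = 1/24
Outlinks = 22
Contribution per link = PR / outlinks
= 1/24 / 22
= 1/528

1/528


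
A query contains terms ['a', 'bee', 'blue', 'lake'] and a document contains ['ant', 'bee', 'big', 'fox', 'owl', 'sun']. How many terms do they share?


Query terms: ['a', 'bee', 'blue', 'lake']
Document terms: ['ant', 'bee', 'big', 'fox', 'owl', 'sun']
Common terms: ['bee']
Overlap count = 1

1


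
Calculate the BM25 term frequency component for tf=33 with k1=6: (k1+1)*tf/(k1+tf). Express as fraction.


BM25 TF component = (k1+1)*tf / (k1+tf)
k1 = 6, tf = 33
Numerator = (6+1)*33 = 231
Denominator = 6 + 33 = 39
= 231/39 = 77/13

77/13


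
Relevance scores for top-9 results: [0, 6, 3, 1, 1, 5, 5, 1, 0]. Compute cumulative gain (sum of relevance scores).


Cumulative Gain = sum of relevance scores
Position 1: rel=0, running sum=0
Position 2: rel=6, running sum=6
Position 3: rel=3, running sum=9
Position 4: rel=1, running sum=10
Position 5: rel=1, running sum=11
Position 6: rel=5, running sum=16
Position 7: rel=5, running sum=21
Position 8: rel=1, running sum=22
Position 9: rel=0, running sum=22
CG = 22

22


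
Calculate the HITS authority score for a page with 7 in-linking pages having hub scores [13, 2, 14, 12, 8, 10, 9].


Authority = sum of hub scores of in-linkers
In-link 1: hub score = 13
In-link 2: hub score = 2
In-link 3: hub score = 14
In-link 4: hub score = 12
In-link 5: hub score = 8
In-link 6: hub score = 10
In-link 7: hub score = 9
Authority = 13 + 2 + 14 + 12 + 8 + 10 + 9 = 68

68


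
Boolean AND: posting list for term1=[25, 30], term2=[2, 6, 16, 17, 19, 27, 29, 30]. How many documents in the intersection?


Boolean AND: find intersection of posting lists
term1 docs: [25, 30]
term2 docs: [2, 6, 16, 17, 19, 27, 29, 30]
Intersection: [30]
|intersection| = 1

1


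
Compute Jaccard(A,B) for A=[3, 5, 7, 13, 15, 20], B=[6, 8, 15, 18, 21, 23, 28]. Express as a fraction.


A intersect B = [15]
|A intersect B| = 1
A union B = [3, 5, 6, 7, 8, 13, 15, 18, 20, 21, 23, 28]
|A union B| = 12
Jaccard = 1/12 = 1/12

1/12


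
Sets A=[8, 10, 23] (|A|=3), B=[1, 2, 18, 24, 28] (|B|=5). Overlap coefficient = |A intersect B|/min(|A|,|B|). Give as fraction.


A intersect B = []
|A intersect B| = 0
min(|A|, |B|) = min(3, 5) = 3
Overlap = 0 / 3 = 0

0


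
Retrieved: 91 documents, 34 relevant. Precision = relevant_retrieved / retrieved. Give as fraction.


Precision = relevant_retrieved / total_retrieved
= 34 / 91
= 34 / (34 + 57)
= 34/91

34/91


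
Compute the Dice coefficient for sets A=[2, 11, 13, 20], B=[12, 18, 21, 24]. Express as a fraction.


A intersect B = []
|A intersect B| = 0
|A| = 4, |B| = 4
Dice = 2*0 / (4+4)
= 0 / 8 = 0

0


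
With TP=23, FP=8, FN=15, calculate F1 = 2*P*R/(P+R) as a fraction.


F1 = 2 * P * R / (P + R)
P = TP/(TP+FP) = 23/31 = 23/31
R = TP/(TP+FN) = 23/38 = 23/38
2 * P * R = 2 * 23/31 * 23/38 = 529/589
P + R = 23/31 + 23/38 = 1587/1178
F1 = 529/589 / 1587/1178 = 2/3

2/3


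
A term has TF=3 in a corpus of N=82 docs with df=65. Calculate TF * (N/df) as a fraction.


TF * (N/df)
= 3 * (82/65)
= 3 * 82/65
= 246/65

246/65


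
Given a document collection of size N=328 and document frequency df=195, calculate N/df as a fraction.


IDF ratio = N / df
= 328 / 195
= 328/195

328/195


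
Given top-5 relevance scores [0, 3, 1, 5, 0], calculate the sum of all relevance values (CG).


Cumulative Gain = sum of relevance scores
Position 1: rel=0, running sum=0
Position 2: rel=3, running sum=3
Position 3: rel=1, running sum=4
Position 4: rel=5, running sum=9
Position 5: rel=0, running sum=9
CG = 9

9


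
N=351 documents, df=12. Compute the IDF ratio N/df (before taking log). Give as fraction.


IDF ratio = N / df
= 351 / 12
= 117/4

117/4


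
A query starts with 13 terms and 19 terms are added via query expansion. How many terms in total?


Original terms: 13
Expansion terms: 19
Total = 13 + 19 = 32

32


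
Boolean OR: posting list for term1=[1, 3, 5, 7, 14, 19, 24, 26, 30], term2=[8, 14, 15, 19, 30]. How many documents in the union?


Boolean OR: find union of posting lists
term1 docs: [1, 3, 5, 7, 14, 19, 24, 26, 30]
term2 docs: [8, 14, 15, 19, 30]
Union: [1, 3, 5, 7, 8, 14, 15, 19, 24, 26, 30]
|union| = 11

11


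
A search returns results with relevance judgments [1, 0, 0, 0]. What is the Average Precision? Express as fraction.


Computing P@k for each relevant position:
Position 1: relevant, P@1 = 1/1 = 1
Position 2: not relevant
Position 3: not relevant
Position 4: not relevant
Sum of P@k = 1 = 1
AP = 1 / 1 = 1

1


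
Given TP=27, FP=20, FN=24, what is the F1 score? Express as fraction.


F1 = 2 * P * R / (P + R)
P = TP/(TP+FP) = 27/47 = 27/47
R = TP/(TP+FN) = 27/51 = 9/17
2 * P * R = 2 * 27/47 * 9/17 = 486/799
P + R = 27/47 + 9/17 = 882/799
F1 = 486/799 / 882/799 = 27/49

27/49


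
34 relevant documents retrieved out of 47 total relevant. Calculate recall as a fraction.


Recall = retrieved_relevant / total_relevant
= 34 / 47
= 34 / (34 + 13)
= 34/47

34/47


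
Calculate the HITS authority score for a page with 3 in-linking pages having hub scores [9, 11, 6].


Authority = sum of hub scores of in-linkers
In-link 1: hub score = 9
In-link 2: hub score = 11
In-link 3: hub score = 6
Authority = 9 + 11 + 6 = 26

26


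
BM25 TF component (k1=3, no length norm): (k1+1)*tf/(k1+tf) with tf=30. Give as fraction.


BM25 TF component = (k1+1)*tf / (k1+tf)
k1 = 3, tf = 30
Numerator = (3+1)*30 = 120
Denominator = 3 + 30 = 33
= 120/33 = 40/11

40/11


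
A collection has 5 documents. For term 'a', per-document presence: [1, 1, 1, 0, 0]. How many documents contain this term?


Checking each document for 'a':
Doc 1: present
Doc 2: present
Doc 3: present
Doc 4: absent
Doc 5: absent
df = sum of presences = 1 + 1 + 1 + 0 + 0 = 3

3


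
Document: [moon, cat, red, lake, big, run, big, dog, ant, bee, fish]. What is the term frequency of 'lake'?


Document has 11 words
Scanning for 'lake':
Found at positions: [3]
Count = 1

1


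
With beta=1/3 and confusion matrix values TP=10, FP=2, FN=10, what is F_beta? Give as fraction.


P = TP/(TP+FP) = 10/12 = 5/6
R = TP/(TP+FN) = 10/20 = 1/2
beta^2 = 1/3^2 = 1/9
(1 + beta^2) = 10/9
Numerator = (1+beta^2)*P*R = 25/54
Denominator = beta^2*P + R = 5/54 + 1/2 = 16/27
F_beta = 25/32

25/32


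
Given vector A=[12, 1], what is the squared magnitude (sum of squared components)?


|A|^2 = sum of squared components
A[0]^2 = 12^2 = 144
A[1]^2 = 1^2 = 1
Sum = 144 + 1 = 145

145


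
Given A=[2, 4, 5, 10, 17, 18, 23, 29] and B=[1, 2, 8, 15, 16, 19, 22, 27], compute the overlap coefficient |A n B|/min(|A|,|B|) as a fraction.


A intersect B = [2]
|A intersect B| = 1
min(|A|, |B|) = min(8, 8) = 8
Overlap = 1 / 8 = 1/8

1/8


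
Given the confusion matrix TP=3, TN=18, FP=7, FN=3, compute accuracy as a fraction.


Accuracy = (TP + TN) / (TP + TN + FP + FN)
TP + TN = 3 + 18 = 21
Total = 3 + 18 + 7 + 3 = 31
Accuracy = 21 / 31 = 21/31

21/31


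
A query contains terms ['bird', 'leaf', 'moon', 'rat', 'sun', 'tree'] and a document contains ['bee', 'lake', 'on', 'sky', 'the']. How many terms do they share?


Query terms: ['bird', 'leaf', 'moon', 'rat', 'sun', 'tree']
Document terms: ['bee', 'lake', 'on', 'sky', 'the']
Common terms: []
Overlap count = 0

0


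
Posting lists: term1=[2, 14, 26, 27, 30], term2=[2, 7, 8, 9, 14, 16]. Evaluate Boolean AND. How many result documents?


Boolean AND: find intersection of posting lists
term1 docs: [2, 14, 26, 27, 30]
term2 docs: [2, 7, 8, 9, 14, 16]
Intersection: [2, 14]
|intersection| = 2

2


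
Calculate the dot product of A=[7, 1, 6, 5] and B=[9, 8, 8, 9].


Dot product = sum of element-wise products
A[0]*B[0] = 7*9 = 63
A[1]*B[1] = 1*8 = 8
A[2]*B[2] = 6*8 = 48
A[3]*B[3] = 5*9 = 45
Sum = 63 + 8 + 48 + 45 = 164

164


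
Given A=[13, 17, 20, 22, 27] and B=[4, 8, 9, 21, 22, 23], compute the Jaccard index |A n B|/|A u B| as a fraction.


A intersect B = [22]
|A intersect B| = 1
A union B = [4, 8, 9, 13, 17, 20, 21, 22, 23, 27]
|A union B| = 10
Jaccard = 1/10 = 1/10

1/10


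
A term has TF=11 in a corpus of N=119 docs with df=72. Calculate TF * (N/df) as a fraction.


TF * (N/df)
= 11 * (119/72)
= 11 * 119/72
= 1309/72

1309/72


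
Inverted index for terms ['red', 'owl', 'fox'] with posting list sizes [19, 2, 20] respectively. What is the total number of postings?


Summing posting list sizes:
'red': 19 postings
'owl': 2 postings
'fox': 20 postings
Total = 19 + 2 + 20 = 41

41


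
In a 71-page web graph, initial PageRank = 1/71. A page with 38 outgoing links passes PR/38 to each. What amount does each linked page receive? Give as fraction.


Initial PR = 1/71 = 1/71
Outlinks = 38
Contribution per link = PR / outlinks
= 1/71 / 38
= 1/2698

1/2698


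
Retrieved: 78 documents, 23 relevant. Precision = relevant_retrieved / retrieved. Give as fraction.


Precision = relevant_retrieved / total_retrieved
= 23 / 78
= 23 / (23 + 55)
= 23/78

23/78


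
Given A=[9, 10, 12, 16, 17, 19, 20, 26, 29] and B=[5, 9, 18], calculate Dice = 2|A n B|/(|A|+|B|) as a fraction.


A intersect B = [9]
|A intersect B| = 1
|A| = 9, |B| = 3
Dice = 2*1 / (9+3)
= 2 / 12 = 1/6

1/6


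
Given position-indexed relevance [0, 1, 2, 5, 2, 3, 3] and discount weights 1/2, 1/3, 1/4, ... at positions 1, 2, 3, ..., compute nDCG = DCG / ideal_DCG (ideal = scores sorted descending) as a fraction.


Position discount weights w_i = 1/(i+1) for i=1..7:
Weights = [1/2, 1/3, 1/4, 1/5, 1/6, 1/7, 1/8]
Actual relevance: [0, 1, 2, 5, 2, 3, 3]
DCG = 0/2 + 1/3 + 2/4 + 5/5 + 2/6 + 3/7 + 3/8 = 499/168
Ideal relevance (sorted desc): [5, 3, 3, 2, 2, 1, 0]
Ideal DCG = 5/2 + 3/3 + 3/4 + 2/5 + 2/6 + 1/7 + 0/8 = 2153/420
nDCG = DCG / ideal_DCG = 499/168 / 2153/420 = 2495/4306

2495/4306


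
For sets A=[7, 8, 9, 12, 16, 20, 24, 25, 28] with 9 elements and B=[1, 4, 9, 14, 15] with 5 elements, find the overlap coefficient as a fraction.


A intersect B = [9]
|A intersect B| = 1
min(|A|, |B|) = min(9, 5) = 5
Overlap = 1 / 5 = 1/5

1/5


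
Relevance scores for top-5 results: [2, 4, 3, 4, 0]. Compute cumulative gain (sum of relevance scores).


Cumulative Gain = sum of relevance scores
Position 1: rel=2, running sum=2
Position 2: rel=4, running sum=6
Position 3: rel=3, running sum=9
Position 4: rel=4, running sum=13
Position 5: rel=0, running sum=13
CG = 13

13


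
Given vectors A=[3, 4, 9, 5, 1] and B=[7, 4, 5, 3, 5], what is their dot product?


Dot product = sum of element-wise products
A[0]*B[0] = 3*7 = 21
A[1]*B[1] = 4*4 = 16
A[2]*B[2] = 9*5 = 45
A[3]*B[3] = 5*3 = 15
A[4]*B[4] = 1*5 = 5
Sum = 21 + 16 + 45 + 15 + 5 = 102

102


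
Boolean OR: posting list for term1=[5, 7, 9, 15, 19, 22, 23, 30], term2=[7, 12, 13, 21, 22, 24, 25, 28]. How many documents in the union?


Boolean OR: find union of posting lists
term1 docs: [5, 7, 9, 15, 19, 22, 23, 30]
term2 docs: [7, 12, 13, 21, 22, 24, 25, 28]
Union: [5, 7, 9, 12, 13, 15, 19, 21, 22, 23, 24, 25, 28, 30]
|union| = 14

14


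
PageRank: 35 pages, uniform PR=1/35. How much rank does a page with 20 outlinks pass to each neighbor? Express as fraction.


Initial PR = 1/35 = 1/35
Outlinks = 20
Contribution per link = PR / outlinks
= 1/35 / 20
= 1/700

1/700


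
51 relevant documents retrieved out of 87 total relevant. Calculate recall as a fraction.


Recall = retrieved_relevant / total_relevant
= 51 / 87
= 51 / (51 + 36)
= 17/29

17/29


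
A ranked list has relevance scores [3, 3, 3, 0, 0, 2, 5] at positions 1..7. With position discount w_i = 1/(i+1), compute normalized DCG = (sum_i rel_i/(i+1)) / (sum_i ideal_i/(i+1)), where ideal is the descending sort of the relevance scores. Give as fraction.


Position discount weights w_i = 1/(i+1) for i=1..7:
Weights = [1/2, 1/3, 1/4, 1/5, 1/6, 1/7, 1/8]
Actual relevance: [3, 3, 3, 0, 0, 2, 5]
DCG = 3/2 + 3/3 + 3/4 + 0/5 + 0/6 + 2/7 + 5/8 = 233/56
Ideal relevance (sorted desc): [5, 3, 3, 3, 2, 0, 0]
Ideal DCG = 5/2 + 3/3 + 3/4 + 3/5 + 2/6 + 0/7 + 0/8 = 311/60
nDCG = DCG / ideal_DCG = 233/56 / 311/60 = 3495/4354

3495/4354


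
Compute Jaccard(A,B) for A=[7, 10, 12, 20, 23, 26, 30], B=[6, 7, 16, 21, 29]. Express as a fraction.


A intersect B = [7]
|A intersect B| = 1
A union B = [6, 7, 10, 12, 16, 20, 21, 23, 26, 29, 30]
|A union B| = 11
Jaccard = 1/11 = 1/11

1/11


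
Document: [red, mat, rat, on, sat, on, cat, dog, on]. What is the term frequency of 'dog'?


Document has 9 words
Scanning for 'dog':
Found at positions: [7]
Count = 1

1


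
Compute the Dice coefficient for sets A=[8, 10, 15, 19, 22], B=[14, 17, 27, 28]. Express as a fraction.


A intersect B = []
|A intersect B| = 0
|A| = 5, |B| = 4
Dice = 2*0 / (5+4)
= 0 / 9 = 0

0


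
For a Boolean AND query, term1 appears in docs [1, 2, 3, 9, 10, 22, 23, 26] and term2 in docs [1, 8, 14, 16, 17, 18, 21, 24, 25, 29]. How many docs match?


Boolean AND: find intersection of posting lists
term1 docs: [1, 2, 3, 9, 10, 22, 23, 26]
term2 docs: [1, 8, 14, 16, 17, 18, 21, 24, 25, 29]
Intersection: [1]
|intersection| = 1

1


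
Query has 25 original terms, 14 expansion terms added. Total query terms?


Original terms: 25
Expansion terms: 14
Total = 25 + 14 = 39

39


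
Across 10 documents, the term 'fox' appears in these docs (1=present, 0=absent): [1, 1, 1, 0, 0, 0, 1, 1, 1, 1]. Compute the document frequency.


Checking each document for 'fox':
Doc 1: present
Doc 2: present
Doc 3: present
Doc 4: absent
Doc 5: absent
Doc 6: absent
Doc 7: present
Doc 8: present
Doc 9: present
Doc 10: present
df = sum of presences = 1 + 1 + 1 + 0 + 0 + 0 + 1 + 1 + 1 + 1 = 7

7


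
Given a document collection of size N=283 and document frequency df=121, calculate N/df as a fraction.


IDF ratio = N / df
= 283 / 121
= 283/121

283/121


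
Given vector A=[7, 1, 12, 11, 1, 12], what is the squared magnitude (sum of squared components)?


|A|^2 = sum of squared components
A[0]^2 = 7^2 = 49
A[1]^2 = 1^2 = 1
A[2]^2 = 12^2 = 144
A[3]^2 = 11^2 = 121
A[4]^2 = 1^2 = 1
A[5]^2 = 12^2 = 144
Sum = 49 + 1 + 144 + 121 + 1 + 144 = 460

460


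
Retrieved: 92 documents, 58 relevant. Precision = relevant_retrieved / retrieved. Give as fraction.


Precision = relevant_retrieved / total_retrieved
= 58 / 92
= 58 / (58 + 34)
= 29/46

29/46


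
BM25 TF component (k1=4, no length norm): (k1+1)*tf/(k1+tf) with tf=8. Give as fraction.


BM25 TF component = (k1+1)*tf / (k1+tf)
k1 = 4, tf = 8
Numerator = (4+1)*8 = 40
Denominator = 4 + 8 = 12
= 40/12 = 10/3

10/3


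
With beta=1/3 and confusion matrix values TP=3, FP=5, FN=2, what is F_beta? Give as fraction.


P = TP/(TP+FP) = 3/8 = 3/8
R = TP/(TP+FN) = 3/5 = 3/5
beta^2 = 1/3^2 = 1/9
(1 + beta^2) = 10/9
Numerator = (1+beta^2)*P*R = 1/4
Denominator = beta^2*P + R = 1/24 + 3/5 = 77/120
F_beta = 30/77

30/77


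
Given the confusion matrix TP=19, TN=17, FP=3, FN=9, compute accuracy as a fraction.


Accuracy = (TP + TN) / (TP + TN + FP + FN)
TP + TN = 19 + 17 = 36
Total = 19 + 17 + 3 + 9 = 48
Accuracy = 36 / 48 = 3/4

3/4


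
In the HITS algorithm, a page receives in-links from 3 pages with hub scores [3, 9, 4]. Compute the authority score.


Authority = sum of hub scores of in-linkers
In-link 1: hub score = 3
In-link 2: hub score = 9
In-link 3: hub score = 4
Authority = 3 + 9 + 4 = 16

16


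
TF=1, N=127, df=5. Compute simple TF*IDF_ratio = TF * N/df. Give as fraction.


TF * (N/df)
= 1 * (127/5)
= 1 * 127/5
= 127/5

127/5


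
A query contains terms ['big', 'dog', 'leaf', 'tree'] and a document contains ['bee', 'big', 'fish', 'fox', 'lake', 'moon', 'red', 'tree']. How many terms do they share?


Query terms: ['big', 'dog', 'leaf', 'tree']
Document terms: ['bee', 'big', 'fish', 'fox', 'lake', 'moon', 'red', 'tree']
Common terms: ['big', 'tree']
Overlap count = 2

2


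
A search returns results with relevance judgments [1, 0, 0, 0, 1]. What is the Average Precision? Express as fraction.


Computing P@k for each relevant position:
Position 1: relevant, P@1 = 1/1 = 1
Position 2: not relevant
Position 3: not relevant
Position 4: not relevant
Position 5: relevant, P@5 = 2/5 = 2/5
Sum of P@k = 1 + 2/5 = 7/5
AP = 7/5 / 2 = 7/10

7/10


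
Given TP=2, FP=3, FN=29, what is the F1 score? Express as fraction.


F1 = 2 * P * R / (P + R)
P = TP/(TP+FP) = 2/5 = 2/5
R = TP/(TP+FN) = 2/31 = 2/31
2 * P * R = 2 * 2/5 * 2/31 = 8/155
P + R = 2/5 + 2/31 = 72/155
F1 = 8/155 / 72/155 = 1/9

1/9


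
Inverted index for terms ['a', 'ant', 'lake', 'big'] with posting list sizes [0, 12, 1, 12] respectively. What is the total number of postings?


Summing posting list sizes:
'a': 0 postings
'ant': 12 postings
'lake': 1 postings
'big': 12 postings
Total = 0 + 12 + 1 + 12 = 25

25


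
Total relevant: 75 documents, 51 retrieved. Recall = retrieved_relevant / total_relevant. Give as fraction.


Recall = retrieved_relevant / total_relevant
= 51 / 75
= 51 / (51 + 24)
= 17/25

17/25


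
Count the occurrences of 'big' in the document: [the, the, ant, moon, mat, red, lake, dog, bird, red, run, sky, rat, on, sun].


Document has 15 words
Scanning for 'big':
Term not found in document
Count = 0

0


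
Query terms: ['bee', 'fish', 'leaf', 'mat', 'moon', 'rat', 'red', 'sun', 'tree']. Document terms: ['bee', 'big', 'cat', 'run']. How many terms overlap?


Query terms: ['bee', 'fish', 'leaf', 'mat', 'moon', 'rat', 'red', 'sun', 'tree']
Document terms: ['bee', 'big', 'cat', 'run']
Common terms: ['bee']
Overlap count = 1

1


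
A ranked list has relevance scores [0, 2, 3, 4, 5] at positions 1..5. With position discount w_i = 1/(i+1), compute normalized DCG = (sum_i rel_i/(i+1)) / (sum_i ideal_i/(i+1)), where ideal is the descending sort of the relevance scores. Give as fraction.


Position discount weights w_i = 1/(i+1) for i=1..5:
Weights = [1/2, 1/3, 1/4, 1/5, 1/6]
Actual relevance: [0, 2, 3, 4, 5]
DCG = 0/2 + 2/3 + 3/4 + 4/5 + 5/6 = 61/20
Ideal relevance (sorted desc): [5, 4, 3, 2, 0]
Ideal DCG = 5/2 + 4/3 + 3/4 + 2/5 + 0/6 = 299/60
nDCG = DCG / ideal_DCG = 61/20 / 299/60 = 183/299

183/299


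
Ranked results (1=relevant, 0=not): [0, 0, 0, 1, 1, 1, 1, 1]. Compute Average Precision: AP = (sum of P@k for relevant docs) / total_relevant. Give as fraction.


Computing P@k for each relevant position:
Position 1: not relevant
Position 2: not relevant
Position 3: not relevant
Position 4: relevant, P@4 = 1/4 = 1/4
Position 5: relevant, P@5 = 2/5 = 2/5
Position 6: relevant, P@6 = 3/6 = 1/2
Position 7: relevant, P@7 = 4/7 = 4/7
Position 8: relevant, P@8 = 5/8 = 5/8
Sum of P@k = 1/4 + 2/5 + 1/2 + 4/7 + 5/8 = 657/280
AP = 657/280 / 5 = 657/1400

657/1400


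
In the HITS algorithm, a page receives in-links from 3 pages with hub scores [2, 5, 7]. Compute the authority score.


Authority = sum of hub scores of in-linkers
In-link 1: hub score = 2
In-link 2: hub score = 5
In-link 3: hub score = 7
Authority = 2 + 5 + 7 = 14

14


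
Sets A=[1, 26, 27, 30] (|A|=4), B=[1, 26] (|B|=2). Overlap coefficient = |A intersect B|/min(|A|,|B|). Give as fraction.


A intersect B = [1, 26]
|A intersect B| = 2
min(|A|, |B|) = min(4, 2) = 2
Overlap = 2 / 2 = 1

1


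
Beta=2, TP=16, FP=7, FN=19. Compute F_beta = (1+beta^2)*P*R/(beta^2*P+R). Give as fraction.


P = TP/(TP+FP) = 16/23 = 16/23
R = TP/(TP+FN) = 16/35 = 16/35
beta^2 = 2^2 = 4
(1 + beta^2) = 5
Numerator = (1+beta^2)*P*R = 256/161
Denominator = beta^2*P + R = 64/23 + 16/35 = 2608/805
F_beta = 80/163

80/163


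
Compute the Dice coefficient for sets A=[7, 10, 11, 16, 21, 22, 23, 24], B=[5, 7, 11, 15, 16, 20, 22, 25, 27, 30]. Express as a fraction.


A intersect B = [7, 11, 16, 22]
|A intersect B| = 4
|A| = 8, |B| = 10
Dice = 2*4 / (8+10)
= 8 / 18 = 4/9

4/9


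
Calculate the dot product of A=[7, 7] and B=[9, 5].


Dot product = sum of element-wise products
A[0]*B[0] = 7*9 = 63
A[1]*B[1] = 7*5 = 35
Sum = 63 + 35 = 98

98


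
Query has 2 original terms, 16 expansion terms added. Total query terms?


Original terms: 2
Expansion terms: 16
Total = 2 + 16 = 18

18


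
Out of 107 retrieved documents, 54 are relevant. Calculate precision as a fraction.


Precision = relevant_retrieved / total_retrieved
= 54 / 107
= 54 / (54 + 53)
= 54/107

54/107


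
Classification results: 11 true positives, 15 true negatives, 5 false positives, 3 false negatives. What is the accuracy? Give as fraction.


Accuracy = (TP + TN) / (TP + TN + FP + FN)
TP + TN = 11 + 15 = 26
Total = 11 + 15 + 5 + 3 = 34
Accuracy = 26 / 34 = 13/17

13/17


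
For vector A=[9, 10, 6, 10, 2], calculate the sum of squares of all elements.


|A|^2 = sum of squared components
A[0]^2 = 9^2 = 81
A[1]^2 = 10^2 = 100
A[2]^2 = 6^2 = 36
A[3]^2 = 10^2 = 100
A[4]^2 = 2^2 = 4
Sum = 81 + 100 + 36 + 100 + 4 = 321

321


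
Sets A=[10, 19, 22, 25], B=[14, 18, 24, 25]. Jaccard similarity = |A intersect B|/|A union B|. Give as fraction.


A intersect B = [25]
|A intersect B| = 1
A union B = [10, 14, 18, 19, 22, 24, 25]
|A union B| = 7
Jaccard = 1/7 = 1/7

1/7


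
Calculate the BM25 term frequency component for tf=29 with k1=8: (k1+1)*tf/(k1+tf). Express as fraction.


BM25 TF component = (k1+1)*tf / (k1+tf)
k1 = 8, tf = 29
Numerator = (8+1)*29 = 261
Denominator = 8 + 29 = 37
= 261/37 = 261/37

261/37


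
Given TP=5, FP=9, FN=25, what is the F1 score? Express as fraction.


F1 = 2 * P * R / (P + R)
P = TP/(TP+FP) = 5/14 = 5/14
R = TP/(TP+FN) = 5/30 = 1/6
2 * P * R = 2 * 5/14 * 1/6 = 5/42
P + R = 5/14 + 1/6 = 11/21
F1 = 5/42 / 11/21 = 5/22

5/22


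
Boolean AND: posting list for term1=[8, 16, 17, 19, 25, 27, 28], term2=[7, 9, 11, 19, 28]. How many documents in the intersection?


Boolean AND: find intersection of posting lists
term1 docs: [8, 16, 17, 19, 25, 27, 28]
term2 docs: [7, 9, 11, 19, 28]
Intersection: [19, 28]
|intersection| = 2

2


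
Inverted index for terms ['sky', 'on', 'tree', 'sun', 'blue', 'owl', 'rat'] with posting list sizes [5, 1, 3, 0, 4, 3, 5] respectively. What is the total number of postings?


Summing posting list sizes:
'sky': 5 postings
'on': 1 postings
'tree': 3 postings
'sun': 0 postings
'blue': 4 postings
'owl': 3 postings
'rat': 5 postings
Total = 5 + 1 + 3 + 0 + 4 + 3 + 5 = 21

21


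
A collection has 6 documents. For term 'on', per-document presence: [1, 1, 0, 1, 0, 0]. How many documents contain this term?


Checking each document for 'on':
Doc 1: present
Doc 2: present
Doc 3: absent
Doc 4: present
Doc 5: absent
Doc 6: absent
df = sum of presences = 1 + 1 + 0 + 1 + 0 + 0 = 3

3


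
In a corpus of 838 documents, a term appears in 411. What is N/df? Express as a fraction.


IDF ratio = N / df
= 838 / 411
= 838/411

838/411


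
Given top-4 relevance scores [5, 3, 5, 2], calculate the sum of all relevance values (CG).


Cumulative Gain = sum of relevance scores
Position 1: rel=5, running sum=5
Position 2: rel=3, running sum=8
Position 3: rel=5, running sum=13
Position 4: rel=2, running sum=15
CG = 15

15


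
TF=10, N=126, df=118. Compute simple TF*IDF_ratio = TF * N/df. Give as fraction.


TF * (N/df)
= 10 * (126/118)
= 10 * 63/59
= 630/59

630/59


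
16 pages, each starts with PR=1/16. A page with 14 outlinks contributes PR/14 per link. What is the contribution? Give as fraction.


Initial PR = 1/16 = 1/16
Outlinks = 14
Contribution per link = PR / outlinks
= 1/16 / 14
= 1/224

1/224


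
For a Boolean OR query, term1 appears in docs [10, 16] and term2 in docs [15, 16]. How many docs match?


Boolean OR: find union of posting lists
term1 docs: [10, 16]
term2 docs: [15, 16]
Union: [10, 15, 16]
|union| = 3

3


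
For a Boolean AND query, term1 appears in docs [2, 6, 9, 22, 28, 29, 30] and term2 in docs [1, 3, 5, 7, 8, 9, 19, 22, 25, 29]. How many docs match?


Boolean AND: find intersection of posting lists
term1 docs: [2, 6, 9, 22, 28, 29, 30]
term2 docs: [1, 3, 5, 7, 8, 9, 19, 22, 25, 29]
Intersection: [9, 22, 29]
|intersection| = 3

3


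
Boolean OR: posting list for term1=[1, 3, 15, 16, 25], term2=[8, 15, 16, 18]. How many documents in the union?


Boolean OR: find union of posting lists
term1 docs: [1, 3, 15, 16, 25]
term2 docs: [8, 15, 16, 18]
Union: [1, 3, 8, 15, 16, 18, 25]
|union| = 7

7


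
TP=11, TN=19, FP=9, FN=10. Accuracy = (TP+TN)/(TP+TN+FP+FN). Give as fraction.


Accuracy = (TP + TN) / (TP + TN + FP + FN)
TP + TN = 11 + 19 = 30
Total = 11 + 19 + 9 + 10 = 49
Accuracy = 30 / 49 = 30/49

30/49


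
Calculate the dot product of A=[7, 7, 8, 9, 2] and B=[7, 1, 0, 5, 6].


Dot product = sum of element-wise products
A[0]*B[0] = 7*7 = 49
A[1]*B[1] = 7*1 = 7
A[2]*B[2] = 8*0 = 0
A[3]*B[3] = 9*5 = 45
A[4]*B[4] = 2*6 = 12
Sum = 49 + 7 + 0 + 45 + 12 = 113

113


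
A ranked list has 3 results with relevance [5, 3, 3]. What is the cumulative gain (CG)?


Cumulative Gain = sum of relevance scores
Position 1: rel=5, running sum=5
Position 2: rel=3, running sum=8
Position 3: rel=3, running sum=11
CG = 11

11
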